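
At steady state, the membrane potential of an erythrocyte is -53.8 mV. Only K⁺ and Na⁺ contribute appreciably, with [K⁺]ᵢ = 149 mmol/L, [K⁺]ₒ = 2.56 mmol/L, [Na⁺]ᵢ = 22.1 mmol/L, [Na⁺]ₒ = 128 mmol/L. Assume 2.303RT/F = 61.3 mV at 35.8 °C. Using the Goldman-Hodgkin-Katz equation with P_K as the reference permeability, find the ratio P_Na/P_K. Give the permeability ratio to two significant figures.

0.14

Let α = P_Na/P_K. GHK: Vm = 61.3·log₁₀[(Kₒ + α·Naₒ)/(Kᵢ + α·Naᵢ)].
10^(Vm/61.3) = 10^(-53.8/61.3) = 0.13254
So 0.13254·(Kᵢ + α·Naᵢ) = Kₒ + α·Naₒ → α = (0.13254·149.0 − 2.56) / (128.0 − 0.13254·22.1)
α = (19.75 − 2.56) / (128.0 − 2.929) = 17.19/125.1 = 0.1374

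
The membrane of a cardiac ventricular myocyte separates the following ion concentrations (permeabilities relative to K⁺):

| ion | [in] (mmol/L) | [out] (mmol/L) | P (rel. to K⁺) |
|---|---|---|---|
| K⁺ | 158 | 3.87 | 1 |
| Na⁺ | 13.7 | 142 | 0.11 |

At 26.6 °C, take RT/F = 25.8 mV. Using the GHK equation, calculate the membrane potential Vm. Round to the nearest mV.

-54 mV

Vm = 25.8 · ln[(Σ P·[cation]ₒ + Σ P·[anion]ᵢ) / (Σ P·[cation]ᵢ + Σ P·[anion]ₒ)]
Numerator = 1×3.87 + 0.11×142 = 19.49
Denominator = 1×158 + 0.11×13.7 = 159.5
Vm = 25.8 · ln(0.12219) = 25.8 × (-2.1022) = -54.24 mV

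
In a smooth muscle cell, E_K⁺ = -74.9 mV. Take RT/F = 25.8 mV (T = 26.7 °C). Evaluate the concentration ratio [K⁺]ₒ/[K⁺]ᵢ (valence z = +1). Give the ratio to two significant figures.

ln([out]/[in]) = E·z/(25.8) = -74.9 × 1 / 25.8 = -2.9031
[out]/[in] = e^(-2.9031) = 0.05485

0.055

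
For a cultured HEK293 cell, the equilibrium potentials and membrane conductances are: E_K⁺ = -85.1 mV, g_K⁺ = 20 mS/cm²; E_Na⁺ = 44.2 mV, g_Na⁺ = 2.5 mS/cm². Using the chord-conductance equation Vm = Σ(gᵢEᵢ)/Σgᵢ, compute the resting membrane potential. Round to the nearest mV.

Σ gᵢEᵢ = 20·(-85.1) + 2.5·(44.2) = -1591.50
Σ gᵢ = 20 + 2.5 = 22.5
Vm = -1591.50 / 22.5 = -70.73 mV

-71 mV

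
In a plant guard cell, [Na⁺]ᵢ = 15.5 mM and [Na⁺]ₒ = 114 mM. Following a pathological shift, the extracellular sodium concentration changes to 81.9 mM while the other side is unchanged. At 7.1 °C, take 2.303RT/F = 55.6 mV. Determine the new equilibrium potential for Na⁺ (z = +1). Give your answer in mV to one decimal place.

40.2 mV

After the shift: [Na⁺]_out = 81.9, [Na⁺]_in = 15.5 mM.
E_new = (55.6/1)·log₁₀(81.9/15.5) = 55.60 · (0.7230) = 40.20 mV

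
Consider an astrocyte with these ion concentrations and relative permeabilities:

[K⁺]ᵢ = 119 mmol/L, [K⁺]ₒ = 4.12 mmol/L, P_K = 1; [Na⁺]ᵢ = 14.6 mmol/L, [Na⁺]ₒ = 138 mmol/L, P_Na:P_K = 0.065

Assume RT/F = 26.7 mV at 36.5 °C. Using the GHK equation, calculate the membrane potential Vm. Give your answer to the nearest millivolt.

Vm = 26.7 · ln[(Σ P·[cation]ₒ + Σ P·[anion]ᵢ) / (Σ P·[cation]ᵢ + Σ P·[anion]ₒ)]
Numerator = 1×4.12 + 0.065×138 = 13.09
Denominator = 1×119 + 0.065×14.6 = 119.9
Vm = 26.7 · ln(0.10913) = 26.7 × (-2.2152) = -59.15 mV

-59 mV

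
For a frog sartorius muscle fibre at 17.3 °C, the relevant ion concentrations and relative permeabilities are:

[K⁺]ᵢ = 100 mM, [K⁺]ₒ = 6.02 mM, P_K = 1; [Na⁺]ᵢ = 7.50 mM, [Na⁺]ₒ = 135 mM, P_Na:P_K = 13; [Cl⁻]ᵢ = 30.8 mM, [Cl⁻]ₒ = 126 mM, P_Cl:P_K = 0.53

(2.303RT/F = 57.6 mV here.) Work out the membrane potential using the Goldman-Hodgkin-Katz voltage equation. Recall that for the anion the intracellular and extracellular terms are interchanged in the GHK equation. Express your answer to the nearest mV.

Vm = 57.6 · log₁₀[(Σ P·[cation]ₒ + Σ P·[anion]ᵢ) / (Σ P·[cation]ᵢ + Σ P·[anion]ₒ)]
Numerator = 1×6.02 + 13×135 + 0.53×30.8 = 1777
Denominator = 1×100 + 13×7.50 + 0.53×126 = 264.3
Vm = 57.6 · log₁₀(6.7252) = 57.6 × (0.8277) = 47.68 mV

48 mV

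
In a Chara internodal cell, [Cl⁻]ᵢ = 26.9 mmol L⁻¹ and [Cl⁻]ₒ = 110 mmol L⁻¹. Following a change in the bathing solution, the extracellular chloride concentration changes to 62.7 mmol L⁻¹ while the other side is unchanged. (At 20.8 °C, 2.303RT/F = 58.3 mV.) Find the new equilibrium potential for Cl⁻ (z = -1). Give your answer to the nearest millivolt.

After the shift: [Cl⁻]_out = 62.7, [Cl⁻]_in = 26.9 mmol L⁻¹.
E_new = (58.3/-1)·log₁₀(62.7/26.9) = -58.30 · (0.3675) = -21.43 mV

-21 mV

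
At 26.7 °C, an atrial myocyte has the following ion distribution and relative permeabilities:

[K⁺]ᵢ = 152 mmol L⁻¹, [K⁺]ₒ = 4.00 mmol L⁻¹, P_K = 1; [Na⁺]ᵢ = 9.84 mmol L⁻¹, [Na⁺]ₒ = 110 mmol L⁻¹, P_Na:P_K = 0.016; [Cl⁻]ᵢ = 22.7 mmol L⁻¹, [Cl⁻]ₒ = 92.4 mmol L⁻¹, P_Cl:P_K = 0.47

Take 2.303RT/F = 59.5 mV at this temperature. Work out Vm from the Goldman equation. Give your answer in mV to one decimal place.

-64.0 mV

Vm = 59.5 · log₁₀[(Σ P·[cation]ₒ + Σ P·[anion]ᵢ) / (Σ P·[cation]ᵢ + Σ P·[anion]ₒ)]
Numerator = 1×4.00 + 0.016×110 + 0.47×22.7 = 16.43
Denominator = 1×152 + 0.016×9.84 + 0.47×92.4 = 195.6
Vm = 59.5 · log₁₀(0.083999) = 59.5 × (-1.0757) = -64.01 mV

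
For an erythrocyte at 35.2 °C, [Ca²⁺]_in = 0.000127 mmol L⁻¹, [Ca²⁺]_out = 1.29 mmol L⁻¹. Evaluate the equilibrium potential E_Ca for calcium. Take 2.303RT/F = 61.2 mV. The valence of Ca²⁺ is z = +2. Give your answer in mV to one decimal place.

122.6 mV

E = (61.2/z) · log₁₀([Ca²⁺]_out/[Ca²⁺]_in) with z = +2.
= (61.2/2) · log₁₀(1.29/0.000127) = 30.60 · log₁₀(1.016e+04)
= 30.60 · (4.0068) = 122.61 mV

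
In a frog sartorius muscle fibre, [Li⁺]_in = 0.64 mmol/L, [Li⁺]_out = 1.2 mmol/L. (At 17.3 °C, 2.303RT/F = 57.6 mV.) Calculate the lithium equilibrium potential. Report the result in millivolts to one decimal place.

15.7 mV

E = (57.6/z) · log₁₀([Li⁺]_out/[Li⁺]_in) with z = +1.
= (57.6/1) · log₁₀(1.2/0.64) = 57.60 · log₁₀(1.875)
= 57.60 · (0.2730) = 15.72 mV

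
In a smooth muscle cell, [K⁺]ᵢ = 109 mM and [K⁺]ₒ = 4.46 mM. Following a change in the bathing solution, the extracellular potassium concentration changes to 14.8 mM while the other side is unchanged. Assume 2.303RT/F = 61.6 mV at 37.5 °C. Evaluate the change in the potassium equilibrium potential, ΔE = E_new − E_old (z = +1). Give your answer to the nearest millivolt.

32 mV

E_old = (61.6/1)·log₁₀(4.46/109) = -85.51 mV
E_new = (61.6/1)·log₁₀(14.8/109) = -53.42 mV
ΔE = -53.42 − (-85.51) = 32.09 mV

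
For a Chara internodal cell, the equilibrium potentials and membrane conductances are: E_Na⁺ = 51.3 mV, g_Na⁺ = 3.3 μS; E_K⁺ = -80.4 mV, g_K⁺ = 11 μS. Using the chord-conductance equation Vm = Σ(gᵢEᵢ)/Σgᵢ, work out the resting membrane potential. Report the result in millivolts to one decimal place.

-50.0 mV

Σ gᵢEᵢ = 3.3·(51.3) + 11·(-80.4) = -715.11
Σ gᵢ = 3.3 + 11 = 14.3
Vm = -715.11 / 14.3 = -50.01 mV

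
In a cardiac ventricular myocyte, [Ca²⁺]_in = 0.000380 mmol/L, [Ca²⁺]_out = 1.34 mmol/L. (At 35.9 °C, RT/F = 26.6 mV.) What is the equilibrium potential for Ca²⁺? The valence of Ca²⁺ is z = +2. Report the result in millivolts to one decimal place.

108.6 mV

E = (26.6/z) · ln([Ca²⁺]_out/[Ca²⁺]_in) with z = +2.
= (26.6/2) · ln(1.34/0.000380) = 13.30 · ln(3526)
= 13.30 · (8.1680) = 108.63 mV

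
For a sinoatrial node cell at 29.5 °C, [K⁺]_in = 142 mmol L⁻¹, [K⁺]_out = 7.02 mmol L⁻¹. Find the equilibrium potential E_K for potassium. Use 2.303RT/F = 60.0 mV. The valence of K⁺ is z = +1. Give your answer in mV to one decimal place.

E = (60.0/z) · log₁₀([K⁺]_out/[K⁺]_in) with z = +1.
= (60.0/1) · log₁₀(7.02/142) = 60.00 · log₁₀(0.04944)
= 60.00 · (-1.3060) = -78.36 mV

-78.4 mV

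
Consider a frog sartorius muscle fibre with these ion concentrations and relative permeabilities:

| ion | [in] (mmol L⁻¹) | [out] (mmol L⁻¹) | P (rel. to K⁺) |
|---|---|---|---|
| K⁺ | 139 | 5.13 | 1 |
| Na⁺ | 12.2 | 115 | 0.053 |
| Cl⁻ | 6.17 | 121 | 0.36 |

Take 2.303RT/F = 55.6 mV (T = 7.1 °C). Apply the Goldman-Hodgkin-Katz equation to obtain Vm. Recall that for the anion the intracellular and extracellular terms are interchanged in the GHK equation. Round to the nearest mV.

-63 mV

Vm = 55.6 · log₁₀[(Σ P·[cation]ₒ + Σ P·[anion]ᵢ) / (Σ P·[cation]ᵢ + Σ P·[anion]ₒ)]
Numerator = 1×5.13 + 0.053×115 + 0.36×6.17 = 13.45
Denominator = 1×139 + 0.053×12.2 + 0.36×121 = 183.2
Vm = 55.6 · log₁₀(0.073394) = 55.6 × (-1.1343) = -63.07 mV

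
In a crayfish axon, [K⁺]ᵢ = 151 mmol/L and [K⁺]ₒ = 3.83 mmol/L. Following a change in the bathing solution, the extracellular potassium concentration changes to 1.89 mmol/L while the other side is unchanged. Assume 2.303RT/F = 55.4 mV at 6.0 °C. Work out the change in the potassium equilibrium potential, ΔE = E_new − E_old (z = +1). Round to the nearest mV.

E_old = (55.4/1)·log₁₀(3.83/151) = -88.41 mV
E_new = (55.4/1)·log₁₀(1.89/151) = -105.40 mV
ΔE = -105.40 − (-88.41) = -16.99 mV

-17 mV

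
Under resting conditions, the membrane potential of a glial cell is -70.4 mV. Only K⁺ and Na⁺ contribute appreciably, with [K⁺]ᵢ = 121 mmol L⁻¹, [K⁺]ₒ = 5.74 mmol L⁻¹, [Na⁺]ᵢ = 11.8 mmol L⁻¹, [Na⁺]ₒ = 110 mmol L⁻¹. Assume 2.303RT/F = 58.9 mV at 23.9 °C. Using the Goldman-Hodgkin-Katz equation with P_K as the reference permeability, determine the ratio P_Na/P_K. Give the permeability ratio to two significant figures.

0.018

Let α = P_Na/P_K. GHK: Vm = 58.9·log₁₀[(Kₒ + α·Naₒ)/(Kᵢ + α·Naᵢ)].
10^(Vm/58.9) = 10^(-70.4/58.9) = 0.06379
So 0.06379·(Kᵢ + α·Naᵢ) = Kₒ + α·Naₒ → α = (0.06379·121.0 − 5.74) / (110.0 − 0.06379·11.8)
α = (7.719 − 5.74) / (110.0 − 0.7527) = 1.979/109.2 = 0.01811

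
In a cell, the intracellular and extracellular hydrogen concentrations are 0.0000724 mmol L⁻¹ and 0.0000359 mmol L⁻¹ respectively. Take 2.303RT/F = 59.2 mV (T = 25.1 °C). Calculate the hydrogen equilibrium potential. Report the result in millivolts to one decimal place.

-18.0 mV

E = (59.2/z) · log₁₀([H⁺]_out/[H⁺]_in) with z = +1.
= (59.2/1) · log₁₀(0.0000359/0.0000724) = 59.20 · log₁₀(0.4959)
= 59.20 · (-0.3046) = -18.03 mV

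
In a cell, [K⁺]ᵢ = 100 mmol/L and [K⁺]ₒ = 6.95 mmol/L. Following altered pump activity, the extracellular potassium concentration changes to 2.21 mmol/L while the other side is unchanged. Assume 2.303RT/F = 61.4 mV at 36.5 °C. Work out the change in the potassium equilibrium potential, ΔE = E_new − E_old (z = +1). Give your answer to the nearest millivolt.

-31 mV

E_old = (61.4/1)·log₁₀(6.95/100) = -71.10 mV
E_new = (61.4/1)·log₁₀(2.21/100) = -101.65 mV
ΔE = -101.65 − (-71.10) = -30.55 mV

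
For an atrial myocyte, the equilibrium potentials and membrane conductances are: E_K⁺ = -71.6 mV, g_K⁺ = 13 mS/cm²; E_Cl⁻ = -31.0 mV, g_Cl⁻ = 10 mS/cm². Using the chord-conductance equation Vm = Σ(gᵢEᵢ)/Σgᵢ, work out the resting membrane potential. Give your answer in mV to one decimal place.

-53.9 mV

Σ gᵢEᵢ = 13·(-71.6) + 10·(-31.0) = -1240.80
Σ gᵢ = 13 + 10 = 23
Vm = -1240.80 / 23 = -53.95 mV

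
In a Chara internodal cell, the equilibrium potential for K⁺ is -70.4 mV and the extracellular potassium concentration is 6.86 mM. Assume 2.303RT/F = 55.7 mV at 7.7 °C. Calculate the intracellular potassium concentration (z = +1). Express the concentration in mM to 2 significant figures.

130 mM

Nernst: E = (55.7/1) · log₁₀([out]/[in]), so log₁₀([out]/[in]) = -70.4 × 1 / 55.7 = -1.2639.
[out]/[in] = 10^(-1.2639) = 0.05446.
[in] = 6.86 / 0.05446 = 126 mM.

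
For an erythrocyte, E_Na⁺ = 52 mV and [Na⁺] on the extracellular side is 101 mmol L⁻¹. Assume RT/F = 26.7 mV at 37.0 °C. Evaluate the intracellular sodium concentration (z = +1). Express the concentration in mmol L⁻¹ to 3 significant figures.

Nernst: E = (26.7/1) · ln([out]/[in]), so ln([out]/[in]) = 52.0 × 1 / 26.7 = 1.9476.
[out]/[in] = e^(1.9476) = 7.012.
[in] = 101 / 7.012 = 14.4 mmol L⁻¹.

14.4 mmol L⁻¹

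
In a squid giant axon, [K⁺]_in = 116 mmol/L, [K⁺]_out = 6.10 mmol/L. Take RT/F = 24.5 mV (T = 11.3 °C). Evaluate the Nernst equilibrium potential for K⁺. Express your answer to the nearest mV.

-72 mV

E = (24.5/z) · ln([K⁺]_out/[K⁺]_in) with z = +1.
= (24.5/1) · ln(6.10/116) = 24.50 · ln(0.05259)
= 24.50 · (-2.9453) = -72.16 mV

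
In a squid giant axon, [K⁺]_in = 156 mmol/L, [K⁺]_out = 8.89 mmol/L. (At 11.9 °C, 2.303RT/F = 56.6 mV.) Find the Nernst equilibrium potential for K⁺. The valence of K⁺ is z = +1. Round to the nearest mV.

-70 mV

E = (56.6/z) · log₁₀([K⁺]_out/[K⁺]_in) with z = +1.
= (56.6/1) · log₁₀(8.89/156) = 56.60 · log₁₀(0.05699)
= 56.60 · (-1.2442) = -70.42 mV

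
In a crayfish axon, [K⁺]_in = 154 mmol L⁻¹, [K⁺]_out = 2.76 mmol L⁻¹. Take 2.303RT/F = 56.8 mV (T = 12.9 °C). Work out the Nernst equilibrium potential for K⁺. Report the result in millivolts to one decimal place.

-99.2 mV

E = (56.8/z) · log₁₀([K⁺]_out/[K⁺]_in) with z = +1.
= (56.8/1) · log₁₀(2.76/154) = 56.80 · log₁₀(0.01792)
= 56.80 · (-1.7466) = -99.21 mV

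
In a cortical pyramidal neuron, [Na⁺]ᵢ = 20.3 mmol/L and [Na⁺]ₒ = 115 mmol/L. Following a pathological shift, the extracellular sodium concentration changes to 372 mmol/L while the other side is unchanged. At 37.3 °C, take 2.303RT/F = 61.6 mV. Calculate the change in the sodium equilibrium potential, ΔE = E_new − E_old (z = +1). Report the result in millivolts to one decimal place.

31.4 mV

E_old = (61.6/1)·log₁₀(115/20.3) = 46.40 mV
E_new = (61.6/1)·log₁₀(372/20.3) = 77.80 mV
ΔE = 77.80 − (46.40) = 31.41 mV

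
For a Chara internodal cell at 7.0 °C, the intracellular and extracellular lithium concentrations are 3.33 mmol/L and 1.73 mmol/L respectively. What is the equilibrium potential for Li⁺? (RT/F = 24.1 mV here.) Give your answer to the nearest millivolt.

-16 mV

E = (24.1/z) · ln([Li⁺]_out/[Li⁺]_in) with z = +1.
= (24.1/1) · ln(1.73/3.33) = 24.10 · ln(0.5195)
= 24.10 · (-0.6549) = -15.78 mV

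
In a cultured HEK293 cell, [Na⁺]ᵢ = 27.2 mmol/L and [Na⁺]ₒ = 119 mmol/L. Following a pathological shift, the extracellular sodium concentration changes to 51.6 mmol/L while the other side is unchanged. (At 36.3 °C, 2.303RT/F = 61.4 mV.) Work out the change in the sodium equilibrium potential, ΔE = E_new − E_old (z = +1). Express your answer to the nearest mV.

E_old = (61.4/1)·log₁₀(119/27.2) = 39.36 mV
E_new = (61.4/1)·log₁₀(51.6/27.2) = 17.07 mV
ΔE = 17.07 − (39.36) = -22.28 mV

-22 mV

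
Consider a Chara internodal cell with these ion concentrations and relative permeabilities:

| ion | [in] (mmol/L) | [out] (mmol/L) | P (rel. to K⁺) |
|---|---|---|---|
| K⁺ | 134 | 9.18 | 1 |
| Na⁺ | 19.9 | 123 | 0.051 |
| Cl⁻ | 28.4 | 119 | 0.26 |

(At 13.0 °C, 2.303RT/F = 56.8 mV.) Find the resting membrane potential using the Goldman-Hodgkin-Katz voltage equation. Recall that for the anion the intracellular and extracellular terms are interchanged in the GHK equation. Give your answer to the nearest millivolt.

-49 mV

Vm = 56.8 · log₁₀[(Σ P·[cation]ₒ + Σ P·[anion]ᵢ) / (Σ P·[cation]ᵢ + Σ P·[anion]ₒ)]
Numerator = 1×9.18 + 0.051×123 + 0.26×28.4 = 22.84
Denominator = 1×134 + 0.051×19.9 + 0.26×119 = 166
Vm = 56.8 · log₁₀(0.13761) = 56.8 × (-0.8614) = -48.92 mV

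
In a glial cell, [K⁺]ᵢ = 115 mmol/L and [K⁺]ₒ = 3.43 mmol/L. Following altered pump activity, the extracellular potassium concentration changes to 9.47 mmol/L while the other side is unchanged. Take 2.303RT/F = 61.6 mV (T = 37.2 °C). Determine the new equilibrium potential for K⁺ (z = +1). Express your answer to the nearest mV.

After the shift: [K⁺]_out = 9.47, [K⁺]_in = 115 mmol/L.
E_new = (61.6/1)·log₁₀(9.47/115) = 61.60 · (-1.0843) = -66.80 mV

-67 mV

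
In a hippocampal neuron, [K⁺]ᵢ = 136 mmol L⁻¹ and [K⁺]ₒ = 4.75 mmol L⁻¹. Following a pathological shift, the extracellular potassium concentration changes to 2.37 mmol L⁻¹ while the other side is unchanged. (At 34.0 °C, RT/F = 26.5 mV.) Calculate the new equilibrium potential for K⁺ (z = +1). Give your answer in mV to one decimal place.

-107.3 mV

After the shift: [K⁺]_out = 2.37, [K⁺]_in = 136 mmol L⁻¹.
E_new = (26.5/1)·ln(2.37/136) = 26.50 · (-4.0498) = -107.32 mV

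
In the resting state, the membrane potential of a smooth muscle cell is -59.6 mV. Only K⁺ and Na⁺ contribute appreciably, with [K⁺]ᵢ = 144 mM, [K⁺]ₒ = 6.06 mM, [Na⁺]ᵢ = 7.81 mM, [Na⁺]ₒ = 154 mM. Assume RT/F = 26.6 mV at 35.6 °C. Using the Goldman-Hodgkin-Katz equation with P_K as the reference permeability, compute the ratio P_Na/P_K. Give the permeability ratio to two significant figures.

Let α = P_Na/P_K. GHK: Vm = 26.6·ln[(Kₒ + α·Naₒ)/(Kᵢ + α·Naᵢ)].
e^(Vm/26.6) = e^(-59.6/26.6) = 0.10639
So 0.10639·(Kᵢ + α·Naᵢ) = Kₒ + α·Naₒ → α = (0.10639·144.0 − 6.06) / (154.0 − 0.10639·7.81)
α = (15.32 − 6.06) / (154.0 − 0.8309) = 9.261/153.2 = 0.06046

0.060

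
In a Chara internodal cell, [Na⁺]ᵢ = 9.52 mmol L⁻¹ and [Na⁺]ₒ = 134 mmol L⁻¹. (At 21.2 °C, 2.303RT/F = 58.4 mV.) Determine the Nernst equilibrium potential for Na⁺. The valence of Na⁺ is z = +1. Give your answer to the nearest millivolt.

67 mV

E = (58.4/z) · log₁₀([Na⁺]_out/[Na⁺]_in) with z = +1.
= (58.4/1) · log₁₀(134/9.52) = 58.40 · log₁₀(14.08)
= 58.40 · (1.1485) = 67.07 mV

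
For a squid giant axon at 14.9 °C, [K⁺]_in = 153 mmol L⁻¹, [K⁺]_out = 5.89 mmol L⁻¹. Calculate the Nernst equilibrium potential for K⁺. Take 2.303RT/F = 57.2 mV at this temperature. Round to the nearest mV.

E = (57.2/z) · log₁₀([K⁺]_out/[K⁺]_in) with z = +1.
= (57.2/1) · log₁₀(5.89/153) = 57.20 · log₁₀(0.0385)
= 57.20 · (-1.4146) = -80.91 mV

-81 mV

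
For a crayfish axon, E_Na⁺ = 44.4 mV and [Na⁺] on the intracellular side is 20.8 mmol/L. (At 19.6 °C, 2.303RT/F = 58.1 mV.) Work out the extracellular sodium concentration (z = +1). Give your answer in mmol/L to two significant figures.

120 mmol/L

Nernst: E = (58.1/1) · log₁₀([out]/[in]), so log₁₀([out]/[in]) = 44.4 × 1 / 58.1 = 0.7642.
[out]/[in] = 10^(0.7642) = 5.81.
[out] = 5.81 × 20.8 = 120.9 mmol/L.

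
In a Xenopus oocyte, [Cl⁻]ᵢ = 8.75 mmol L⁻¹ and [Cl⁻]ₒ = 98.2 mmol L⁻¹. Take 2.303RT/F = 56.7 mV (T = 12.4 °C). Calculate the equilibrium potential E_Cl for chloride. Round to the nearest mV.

-60 mV

E = (56.7/z) · log₁₀([Cl⁻]_out/[Cl⁻]_in) with z = -1.
For an anion, dividing by z = -1 reverses the sign.
= (56.7/-1) · log₁₀(98.2/8.75) = -56.70 · log₁₀(11.22)
= -56.70 · (1.0501) = -59.54 mV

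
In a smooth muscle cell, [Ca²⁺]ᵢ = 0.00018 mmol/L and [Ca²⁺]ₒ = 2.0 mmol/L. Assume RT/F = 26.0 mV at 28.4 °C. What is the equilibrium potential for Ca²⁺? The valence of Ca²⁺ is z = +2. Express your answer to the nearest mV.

121 mV

E = (26.0/z) · ln([Ca²⁺]_out/[Ca²⁺]_in) with z = +2.
= (26.0/2) · ln(2.0/0.00018) = 13.00 · ln(1.111e+04)
= 13.00 · (9.3157) = 121.10 mV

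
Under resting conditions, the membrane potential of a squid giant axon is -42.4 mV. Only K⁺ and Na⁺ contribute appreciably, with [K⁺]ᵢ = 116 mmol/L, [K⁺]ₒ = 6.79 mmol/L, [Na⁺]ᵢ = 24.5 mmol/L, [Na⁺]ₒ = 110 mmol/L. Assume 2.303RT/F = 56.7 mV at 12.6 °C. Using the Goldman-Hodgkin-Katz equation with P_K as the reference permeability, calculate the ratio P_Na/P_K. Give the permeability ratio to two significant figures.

Let α = P_Na/P_K. GHK: Vm = 56.7·log₁₀[(Kₒ + α·Naₒ)/(Kᵢ + α·Naᵢ)].
10^(Vm/56.7) = 10^(-42.4/56.7) = 0.17873
So 0.17873·(Kᵢ + α·Naᵢ) = Kₒ + α·Naₒ → α = (0.17873·116.0 − 6.79) / (110.0 − 0.17873·24.5)
α = (20.73 − 6.79) / (110.0 − 4.379) = 13.94/105.6 = 0.132

0.13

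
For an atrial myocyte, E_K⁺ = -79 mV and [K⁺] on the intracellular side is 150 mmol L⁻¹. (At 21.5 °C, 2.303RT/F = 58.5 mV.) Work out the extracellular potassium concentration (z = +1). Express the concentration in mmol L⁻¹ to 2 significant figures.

Nernst: E = (58.5/1) · log₁₀([out]/[in]), so log₁₀([out]/[in]) = -79.0 × 1 / 58.5 = -1.3504.
[out]/[in] = 10^(-1.3504) = 0.04462.
[out] = 0.04462 × 150 = 6.694 mmol L⁻¹.

6.7 mmol L⁻¹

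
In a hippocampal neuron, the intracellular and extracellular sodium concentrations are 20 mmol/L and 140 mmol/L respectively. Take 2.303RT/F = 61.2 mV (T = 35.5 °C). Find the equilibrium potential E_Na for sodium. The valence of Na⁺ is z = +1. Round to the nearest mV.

E = (61.2/z) · log₁₀([Na⁺]_out/[Na⁺]_in) with z = +1.
= (61.2/1) · log₁₀(140/20) = 61.20 · log₁₀(7)
= 61.20 · (0.8451) = 51.72 mV

52 mV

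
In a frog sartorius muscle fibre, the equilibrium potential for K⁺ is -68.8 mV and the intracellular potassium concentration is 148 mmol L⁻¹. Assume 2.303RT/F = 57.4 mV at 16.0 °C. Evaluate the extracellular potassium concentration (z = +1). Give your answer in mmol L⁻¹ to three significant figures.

9.37 mmol L⁻¹

Nernst: E = (57.4/1) · log₁₀([out]/[in]), so log₁₀([out]/[in]) = -68.8 × 1 / 57.4 = -1.1986.
[out]/[in] = 10^(-1.1986) = 0.0633.
[out] = 0.0633 × 148 = 9.368 mmol L⁻¹.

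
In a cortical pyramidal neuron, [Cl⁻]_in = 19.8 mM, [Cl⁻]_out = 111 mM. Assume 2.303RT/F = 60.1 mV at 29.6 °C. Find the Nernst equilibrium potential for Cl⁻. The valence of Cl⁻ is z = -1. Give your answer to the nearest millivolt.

-45 mV

E = (60.1/z) · log₁₀([Cl⁻]_out/[Cl⁻]_in) with z = -1.
For an anion, dividing by z = -1 reverses the sign.
= (60.1/-1) · log₁₀(111/19.8) = -60.10 · log₁₀(5.606)
= -60.10 · (0.7487) = -44.99 mV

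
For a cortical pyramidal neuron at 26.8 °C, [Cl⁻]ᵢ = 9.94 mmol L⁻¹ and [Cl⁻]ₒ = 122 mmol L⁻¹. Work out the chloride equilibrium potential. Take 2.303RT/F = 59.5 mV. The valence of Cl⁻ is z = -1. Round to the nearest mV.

-65 mV

E = (59.5/z) · log₁₀([Cl⁻]_out/[Cl⁻]_in) with z = -1.
For an anion, dividing by z = -1 reverses the sign.
= (59.5/-1) · log₁₀(122/9.94) = -59.50 · log₁₀(12.27)
= -59.50 · (1.0890) = -64.79 mV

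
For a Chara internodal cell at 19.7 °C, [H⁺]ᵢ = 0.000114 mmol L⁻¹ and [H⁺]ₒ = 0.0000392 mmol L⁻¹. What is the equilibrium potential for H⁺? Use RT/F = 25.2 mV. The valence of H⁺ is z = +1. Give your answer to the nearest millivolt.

-27 mV

E = (25.2/z) · ln([H⁺]_out/[H⁺]_in) with z = +1.
= (25.2/1) · ln(0.0000392/0.000114) = 25.20 · ln(0.3439)
= 25.20 · (-1.0675) = -26.90 mV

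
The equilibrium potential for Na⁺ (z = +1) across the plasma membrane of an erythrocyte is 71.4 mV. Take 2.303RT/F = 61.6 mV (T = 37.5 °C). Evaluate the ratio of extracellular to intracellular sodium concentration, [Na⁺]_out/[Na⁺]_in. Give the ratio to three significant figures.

14.4

log₁₀([out]/[in]) = E·z/(61.6) = 71.4 × 1 / 61.6 = 1.1591
[out]/[in] = 10^(1.1591) = 14.42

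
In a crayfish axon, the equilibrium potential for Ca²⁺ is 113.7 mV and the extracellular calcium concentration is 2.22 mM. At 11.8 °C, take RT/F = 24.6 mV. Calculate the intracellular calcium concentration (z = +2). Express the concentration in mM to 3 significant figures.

0.000215 mM

Nernst: E = (24.6/2) · ln([out]/[in]), so ln([out]/[in]) = 113.7 × 2 / 24.6 = 9.2439.
[out]/[in] = e^(9.2439) = 1.034e+04.
[in] = 2.22 / 1.034e+04 = 0.0002147 mM.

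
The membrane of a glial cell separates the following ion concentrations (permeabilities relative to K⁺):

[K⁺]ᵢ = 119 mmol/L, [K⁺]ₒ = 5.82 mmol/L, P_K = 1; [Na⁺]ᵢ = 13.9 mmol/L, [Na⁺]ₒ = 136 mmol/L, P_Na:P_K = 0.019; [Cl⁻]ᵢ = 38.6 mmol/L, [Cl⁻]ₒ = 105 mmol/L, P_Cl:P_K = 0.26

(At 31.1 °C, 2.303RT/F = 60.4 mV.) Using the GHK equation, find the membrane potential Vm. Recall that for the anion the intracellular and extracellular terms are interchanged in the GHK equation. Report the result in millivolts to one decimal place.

-54.4 mV

Vm = 60.4 · log₁₀[(Σ P·[cation]ₒ + Σ P·[anion]ᵢ) / (Σ P·[cation]ᵢ + Σ P·[anion]ₒ)]
Numerator = 1×5.82 + 0.019×136 + 0.26×38.6 = 18.44
Denominator = 1×119 + 0.019×13.9 + 0.26×105 = 146.6
Vm = 60.4 · log₁₀(0.12582) = 60.4 × (-0.9003) = -54.38 mV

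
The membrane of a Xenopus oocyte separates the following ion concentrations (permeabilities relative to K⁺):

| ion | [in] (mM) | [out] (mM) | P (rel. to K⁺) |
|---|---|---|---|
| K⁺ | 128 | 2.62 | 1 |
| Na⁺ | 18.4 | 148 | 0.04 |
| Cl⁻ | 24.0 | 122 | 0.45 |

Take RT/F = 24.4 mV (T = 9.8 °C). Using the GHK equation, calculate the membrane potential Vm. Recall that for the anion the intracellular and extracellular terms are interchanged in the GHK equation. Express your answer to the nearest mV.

Vm = 24.4 · ln[(Σ P·[cation]ₒ + Σ P·[anion]ᵢ) / (Σ P·[cation]ᵢ + Σ P·[anion]ₒ)]
Numerator = 1×2.62 + 0.04×148 + 0.45×24.0 = 19.34
Denominator = 1×128 + 0.04×18.4 + 0.45×122 = 183.6
Vm = 24.4 · ln(0.10532) = 24.4 × (-2.2508) = -54.92 mV

-55 mV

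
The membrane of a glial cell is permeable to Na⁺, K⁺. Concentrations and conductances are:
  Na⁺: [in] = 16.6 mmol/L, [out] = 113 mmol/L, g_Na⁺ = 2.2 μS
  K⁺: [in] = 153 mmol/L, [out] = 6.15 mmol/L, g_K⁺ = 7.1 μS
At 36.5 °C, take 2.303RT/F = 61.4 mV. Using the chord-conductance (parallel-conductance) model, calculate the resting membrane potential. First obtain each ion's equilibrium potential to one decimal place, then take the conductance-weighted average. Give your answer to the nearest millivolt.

-53 mV

E_Na⁺ = (61.4/1)·log₁₀(113/16.6) = 51.1 mV
E_K⁺ = (61.4/1)·log₁₀(6.15/153) = -85.7 mV
Vm = (Σ gᵢEᵢ)/(Σ gᵢ) = (2.2·51.1 + 7.1·-85.7) / (2.2 + 7.1)
= -496.05 / 9.3 = -53.34 mV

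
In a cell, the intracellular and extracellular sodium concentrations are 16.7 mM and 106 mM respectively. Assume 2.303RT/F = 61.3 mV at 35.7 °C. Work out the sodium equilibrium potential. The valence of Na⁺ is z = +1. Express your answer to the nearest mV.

49 mV

E = (61.3/z) · log₁₀([Na⁺]_out/[Na⁺]_in) with z = +1.
= (61.3/1) · log₁₀(106/16.7) = 61.30 · log₁₀(6.347)
= 61.30 · (0.8026) = 49.20 mV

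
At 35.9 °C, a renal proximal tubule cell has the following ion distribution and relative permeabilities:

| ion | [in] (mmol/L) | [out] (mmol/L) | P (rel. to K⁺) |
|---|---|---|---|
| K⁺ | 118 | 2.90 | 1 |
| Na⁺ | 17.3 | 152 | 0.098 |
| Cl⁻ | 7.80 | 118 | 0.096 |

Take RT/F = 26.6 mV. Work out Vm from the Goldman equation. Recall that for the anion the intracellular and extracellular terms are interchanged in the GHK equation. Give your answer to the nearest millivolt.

-52 mV

Vm = 26.6 · ln[(Σ P·[cation]ₒ + Σ P·[anion]ᵢ) / (Σ P·[cation]ᵢ + Σ P·[anion]ₒ)]
Numerator = 1×2.90 + 0.098×152 + 0.096×7.80 = 18.54
Denominator = 1×118 + 0.098×17.3 + 0.096×118 = 131
Vm = 26.6 · ln(0.14154) = 26.6 × (-1.9552) = -52.01 mV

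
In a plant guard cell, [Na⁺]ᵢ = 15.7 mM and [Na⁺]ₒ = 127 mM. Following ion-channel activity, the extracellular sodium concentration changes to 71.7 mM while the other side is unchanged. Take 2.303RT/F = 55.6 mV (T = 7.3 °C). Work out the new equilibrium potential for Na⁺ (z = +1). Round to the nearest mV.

After the shift: [Na⁺]_out = 71.7, [Na⁺]_in = 15.7 mM.
E_new = (55.6/1)·log₁₀(71.7/15.7) = 55.60 · (0.6596) = 36.67 mV

37 mV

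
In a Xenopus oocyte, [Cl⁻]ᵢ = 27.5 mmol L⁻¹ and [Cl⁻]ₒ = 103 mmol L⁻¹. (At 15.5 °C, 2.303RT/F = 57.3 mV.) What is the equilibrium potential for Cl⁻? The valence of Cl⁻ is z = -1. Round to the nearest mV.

-33 mV

E = (57.3/z) · log₁₀([Cl⁻]_out/[Cl⁻]_in) with z = -1.
For an anion, dividing by z = -1 reverses the sign.
= (57.3/-1) · log₁₀(103/27.5) = -57.30 · log₁₀(3.745)
= -57.30 · (0.5735) = -32.86 mV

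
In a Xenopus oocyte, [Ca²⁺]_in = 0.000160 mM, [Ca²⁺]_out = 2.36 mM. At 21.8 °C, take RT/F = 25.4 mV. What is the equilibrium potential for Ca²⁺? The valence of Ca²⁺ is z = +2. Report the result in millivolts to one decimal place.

121.9 mV

E = (25.4/z) · ln([Ca²⁺]_out/[Ca²⁺]_in) with z = +2.
= (25.4/2) · ln(2.36/0.000160) = 12.70 · ln(1.475e+04)
= 12.70 · (9.5990) = 121.91 mV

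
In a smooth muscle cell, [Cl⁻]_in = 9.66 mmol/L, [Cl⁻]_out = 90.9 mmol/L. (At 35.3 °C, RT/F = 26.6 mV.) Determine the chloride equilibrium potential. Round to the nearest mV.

E = (26.6/z) · ln([Cl⁻]_out/[Cl⁻]_in) with z = -1.
For an anion, dividing by z = -1 reverses the sign.
= (26.6/-1) · ln(90.9/9.66) = -26.60 · ln(9.41)
= -26.60 · (2.2418) = -59.63 mV

-60 mV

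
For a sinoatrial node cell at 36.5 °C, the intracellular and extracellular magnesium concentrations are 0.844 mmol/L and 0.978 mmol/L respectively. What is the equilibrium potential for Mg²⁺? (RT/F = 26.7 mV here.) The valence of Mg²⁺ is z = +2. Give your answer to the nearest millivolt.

2 mV

E = (26.7/z) · ln([Mg²⁺]_out/[Mg²⁺]_in) with z = +2.
= (26.7/2) · ln(0.978/0.844) = 13.35 · ln(1.159)
= 13.35 · (0.1474) = 1.97 mV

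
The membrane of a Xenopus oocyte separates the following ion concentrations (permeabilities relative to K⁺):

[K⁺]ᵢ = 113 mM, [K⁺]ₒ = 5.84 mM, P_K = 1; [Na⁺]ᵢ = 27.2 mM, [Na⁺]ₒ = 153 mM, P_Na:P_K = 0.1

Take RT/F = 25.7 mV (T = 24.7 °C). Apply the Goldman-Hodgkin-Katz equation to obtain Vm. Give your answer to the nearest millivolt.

-44 mV

Vm = 25.7 · ln[(Σ P·[cation]ₒ + Σ P·[anion]ᵢ) / (Σ P·[cation]ᵢ + Σ P·[anion]ₒ)]
Numerator = 1×5.84 + 0.1×153 = 21.14
Denominator = 1×113 + 0.1×27.2 = 115.7
Vm = 25.7 · ln(0.18268) = 25.7 × (-1.7000) = -43.69 mV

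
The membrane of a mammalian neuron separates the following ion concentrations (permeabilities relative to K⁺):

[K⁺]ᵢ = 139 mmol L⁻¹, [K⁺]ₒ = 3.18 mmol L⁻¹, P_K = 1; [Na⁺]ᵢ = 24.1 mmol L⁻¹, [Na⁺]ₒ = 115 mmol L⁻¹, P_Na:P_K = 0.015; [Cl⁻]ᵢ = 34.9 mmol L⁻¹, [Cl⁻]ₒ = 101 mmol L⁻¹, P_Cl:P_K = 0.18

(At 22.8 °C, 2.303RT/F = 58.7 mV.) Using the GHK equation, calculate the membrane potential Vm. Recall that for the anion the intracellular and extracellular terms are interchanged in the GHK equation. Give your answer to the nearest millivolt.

-67 mV

Vm = 58.7 · log₁₀[(Σ P·[cation]ₒ + Σ P·[anion]ᵢ) / (Σ P·[cation]ᵢ + Σ P·[anion]ₒ)]
Numerator = 1×3.18 + 0.015×115 + 0.18×34.9 = 11.19
Denominator = 1×139 + 0.015×24.1 + 0.18×101 = 157.5
Vm = 58.7 · log₁₀(0.07101) = 58.7 × (-1.1487) = -67.43 mV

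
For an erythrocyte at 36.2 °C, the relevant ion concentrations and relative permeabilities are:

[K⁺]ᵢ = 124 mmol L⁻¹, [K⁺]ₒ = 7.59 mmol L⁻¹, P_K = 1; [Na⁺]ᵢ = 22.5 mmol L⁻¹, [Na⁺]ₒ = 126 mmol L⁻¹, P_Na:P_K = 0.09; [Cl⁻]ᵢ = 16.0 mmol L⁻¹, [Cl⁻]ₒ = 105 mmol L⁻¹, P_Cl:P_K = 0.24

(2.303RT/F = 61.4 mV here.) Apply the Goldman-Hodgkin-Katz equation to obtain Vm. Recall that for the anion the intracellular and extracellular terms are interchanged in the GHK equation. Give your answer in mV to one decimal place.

-50.5 mV

Vm = 61.4 · log₁₀[(Σ P·[cation]ₒ + Σ P·[anion]ᵢ) / (Σ P·[cation]ᵢ + Σ P·[anion]ₒ)]
Numerator = 1×7.59 + 0.09×126 + 0.24×16.0 = 22.77
Denominator = 1×124 + 0.09×22.5 + 0.24×105 = 151.2
Vm = 61.4 · log₁₀(0.15057) = 61.4 × (-0.8223) = -50.49 mV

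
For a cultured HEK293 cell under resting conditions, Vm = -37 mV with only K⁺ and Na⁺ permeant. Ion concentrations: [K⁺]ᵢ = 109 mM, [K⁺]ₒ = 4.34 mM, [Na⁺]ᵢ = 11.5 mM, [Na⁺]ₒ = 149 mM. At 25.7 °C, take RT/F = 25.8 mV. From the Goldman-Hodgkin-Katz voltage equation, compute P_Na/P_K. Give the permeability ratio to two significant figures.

0.15

Let α = P_Na/P_K. GHK: Vm = 25.8·ln[(Kₒ + α·Naₒ)/(Kᵢ + α·Naᵢ)].
e^(Vm/25.8) = e^(-37.0/25.8) = 0.23833
So 0.23833·(Kᵢ + α·Naᵢ) = Kₒ + α·Naₒ → α = (0.23833·109.0 − 4.34) / (149.0 − 0.23833·11.5)
α = (25.98 − 4.34) / (149.0 − 2.741) = 21.64/146.3 = 0.1479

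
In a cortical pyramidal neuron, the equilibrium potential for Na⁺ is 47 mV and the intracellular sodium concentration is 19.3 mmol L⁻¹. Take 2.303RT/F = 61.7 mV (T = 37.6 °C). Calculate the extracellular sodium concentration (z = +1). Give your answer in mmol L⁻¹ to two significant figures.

110 mmol L⁻¹

Nernst: E = (61.7/1) · log₁₀([out]/[in]), so log₁₀([out]/[in]) = 47.0 × 1 / 61.7 = 0.7618.
[out]/[in] = 10^(0.7618) = 5.778.
[out] = 5.778 × 19.3 = 111.5 mmol L⁻¹.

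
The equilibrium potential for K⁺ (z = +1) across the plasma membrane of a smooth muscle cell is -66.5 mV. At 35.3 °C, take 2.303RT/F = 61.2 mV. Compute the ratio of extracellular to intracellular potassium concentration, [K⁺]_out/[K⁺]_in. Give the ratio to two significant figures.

log₁₀([out]/[in]) = E·z/(61.2) = -66.5 × 1 / 61.2 = -1.0866
[out]/[in] = 10^(-1.0866) = 0.08192

0.082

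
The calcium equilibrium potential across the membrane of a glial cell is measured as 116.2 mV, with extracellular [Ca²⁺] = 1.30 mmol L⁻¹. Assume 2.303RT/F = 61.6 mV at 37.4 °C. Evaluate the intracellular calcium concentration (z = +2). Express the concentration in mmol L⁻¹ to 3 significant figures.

Nernst: E = (61.6/2) · log₁₀([out]/[in]), so log₁₀([out]/[in]) = 116.2 × 2 / 61.6 = 3.7727.
[out]/[in] = 10^(3.7727) = 5926.
[in] = 1.30 / 5926 = 0.0002194 mmol L⁻¹.

0.000219 mmol L⁻¹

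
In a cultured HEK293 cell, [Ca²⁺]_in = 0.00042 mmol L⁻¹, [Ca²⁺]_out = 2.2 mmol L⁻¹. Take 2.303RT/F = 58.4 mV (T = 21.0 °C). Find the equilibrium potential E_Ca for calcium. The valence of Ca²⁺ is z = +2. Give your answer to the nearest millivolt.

109 mV

E = (58.4/z) · log₁₀([Ca²⁺]_out/[Ca²⁺]_in) with z = +2.
= (58.4/2) · log₁₀(2.2/0.00042) = 29.20 · log₁₀(5238)
= 29.20 · (3.7192) = 108.60 mV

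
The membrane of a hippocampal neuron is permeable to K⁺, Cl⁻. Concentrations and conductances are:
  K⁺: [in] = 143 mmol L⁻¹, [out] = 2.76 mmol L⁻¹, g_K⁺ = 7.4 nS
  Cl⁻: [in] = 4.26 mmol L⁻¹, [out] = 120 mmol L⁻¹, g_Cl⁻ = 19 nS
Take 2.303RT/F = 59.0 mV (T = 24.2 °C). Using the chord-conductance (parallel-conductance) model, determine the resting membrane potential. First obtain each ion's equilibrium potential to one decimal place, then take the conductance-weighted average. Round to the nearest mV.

E_K⁺ = (59.0/1)·log₁₀(2.76/143) = -101.2 mV
E_Cl⁻ = (59.0/-1)·log₁₀(120/4.26) = -85.5 mV
Vm = (Σ gᵢEᵢ)/(Σ gᵢ) = (7.4·-101.2 + 19·-85.5) / (7.4 + 19)
= -2373.38 / 26.4 = -89.90 mV

-90 mV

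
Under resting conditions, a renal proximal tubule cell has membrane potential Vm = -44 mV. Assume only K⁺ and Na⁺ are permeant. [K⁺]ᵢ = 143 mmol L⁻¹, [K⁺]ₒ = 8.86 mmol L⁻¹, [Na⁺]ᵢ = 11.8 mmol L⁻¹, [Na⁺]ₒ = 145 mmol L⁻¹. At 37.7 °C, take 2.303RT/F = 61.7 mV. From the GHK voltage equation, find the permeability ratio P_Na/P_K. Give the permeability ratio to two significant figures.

0.13

Let α = P_Na/P_K. GHK: Vm = 61.7·log₁₀[(Kₒ + α·Naₒ)/(Kᵢ + α·Naᵢ)].
10^(Vm/61.7) = 10^(-44.0/61.7) = 0.19359
So 0.19359·(Kᵢ + α·Naᵢ) = Kₒ + α·Naₒ → α = (0.19359·143.0 − 8.86) / (145.0 − 0.19359·11.8)
α = (27.68 − 8.86) / (145.0 − 2.284) = 18.82/142.7 = 0.1319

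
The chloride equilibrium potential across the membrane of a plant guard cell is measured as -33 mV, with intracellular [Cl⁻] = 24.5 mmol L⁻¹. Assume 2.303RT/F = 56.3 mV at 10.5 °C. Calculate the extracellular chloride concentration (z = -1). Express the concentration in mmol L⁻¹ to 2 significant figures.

94 mmol L⁻¹

Nernst: E = (56.3/-1) · log₁₀([out]/[in]), so log₁₀([out]/[in]) = -33.0 × -1 / 56.3 = 0.5861.
[out]/[in] = 10^(0.5861) = 3.856.
[out] = 3.856 × 24.5 = 94.47 mmol L⁻¹.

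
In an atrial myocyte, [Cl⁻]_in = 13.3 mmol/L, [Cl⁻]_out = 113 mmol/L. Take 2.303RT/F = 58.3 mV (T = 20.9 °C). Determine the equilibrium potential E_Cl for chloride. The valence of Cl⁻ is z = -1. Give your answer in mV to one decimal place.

-54.2 mV

E = (58.3/z) · log₁₀([Cl⁻]_out/[Cl⁻]_in) with z = -1.
For an anion, dividing by z = -1 reverses the sign.
= (58.3/-1) · log₁₀(113/13.3) = -58.30 · log₁₀(8.496)
= -58.30 · (0.9292) = -54.17 mV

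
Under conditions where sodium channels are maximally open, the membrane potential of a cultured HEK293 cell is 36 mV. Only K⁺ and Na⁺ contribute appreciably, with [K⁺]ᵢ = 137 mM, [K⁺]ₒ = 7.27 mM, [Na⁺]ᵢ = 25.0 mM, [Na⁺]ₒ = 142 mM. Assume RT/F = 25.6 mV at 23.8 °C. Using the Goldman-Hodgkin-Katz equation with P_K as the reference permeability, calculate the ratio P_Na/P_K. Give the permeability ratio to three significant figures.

Let α = P_Na/P_K. GHK: Vm = 25.6·ln[(Kₒ + α·Naₒ)/(Kᵢ + α·Naᵢ)].
e^(Vm/25.6) = e^(36.0/25.6) = 4.0806
So 4.0806·(Kᵢ + α·Naᵢ) = Kₒ + α·Naₒ → α = (4.0806·137.0 − 7.27) / (142.0 − 4.0806·25.0)
α = (559 − 7.27) / (142.0 − 102) = 551.8/39.98 = 13.8

13.8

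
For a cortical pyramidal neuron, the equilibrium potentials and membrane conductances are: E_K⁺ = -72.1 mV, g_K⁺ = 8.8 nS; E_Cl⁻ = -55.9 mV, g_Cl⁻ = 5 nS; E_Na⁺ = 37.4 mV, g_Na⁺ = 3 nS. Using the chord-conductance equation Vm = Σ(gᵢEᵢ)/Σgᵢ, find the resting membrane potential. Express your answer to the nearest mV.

-48 mV

Σ gᵢEᵢ = 8.8·(-72.1) + 5·(-55.9) + 3·(37.4) = -801.78
Σ gᵢ = 8.8 + 5 + 3 = 16.8
Vm = -801.78 / 16.8 = -47.72 mV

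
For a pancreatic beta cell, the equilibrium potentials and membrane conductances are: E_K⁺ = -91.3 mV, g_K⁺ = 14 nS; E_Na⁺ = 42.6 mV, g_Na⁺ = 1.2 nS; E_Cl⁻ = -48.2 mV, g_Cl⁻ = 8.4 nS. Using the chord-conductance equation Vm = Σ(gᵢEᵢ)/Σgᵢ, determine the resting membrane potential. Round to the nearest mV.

Σ gᵢEᵢ = 14·(-91.3) + 1.2·(42.6) + 8.4·(-48.2) = -1631.96
Σ gᵢ = 14 + 1.2 + 8.4 = 23.6
Vm = -1631.96 / 23.6 = -69.15 mV

-69 mV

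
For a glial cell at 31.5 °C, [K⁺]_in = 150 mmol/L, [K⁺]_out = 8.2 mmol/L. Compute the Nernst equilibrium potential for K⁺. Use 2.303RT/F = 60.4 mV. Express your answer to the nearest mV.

-76 mV

E = (60.4/z) · log₁₀([K⁺]_out/[K⁺]_in) with z = +1.
= (60.4/1) · log₁₀(8.2/150) = 60.40 · log₁₀(0.05467)
= 60.40 · (-1.2623) = -76.24 mV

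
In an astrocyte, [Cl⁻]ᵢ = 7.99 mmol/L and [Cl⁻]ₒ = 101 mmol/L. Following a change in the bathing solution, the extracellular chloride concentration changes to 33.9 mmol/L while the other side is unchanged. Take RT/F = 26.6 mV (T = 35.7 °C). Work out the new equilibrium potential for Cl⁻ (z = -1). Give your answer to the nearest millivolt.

After the shift: [Cl⁻]_out = 33.9, [Cl⁻]_in = 7.99 mmol/L.
E_new = (26.6/-1)·ln(33.9/7.99) = -26.60 · (1.4452) = -38.44 mV

-38 mV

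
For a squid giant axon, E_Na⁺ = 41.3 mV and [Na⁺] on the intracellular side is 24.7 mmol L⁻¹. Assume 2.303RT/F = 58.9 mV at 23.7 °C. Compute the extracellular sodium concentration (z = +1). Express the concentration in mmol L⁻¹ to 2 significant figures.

120 mmol L⁻¹

Nernst: E = (58.9/1) · log₁₀([out]/[in]), so log₁₀([out]/[in]) = 41.3 × 1 / 58.9 = 0.7012.
[out]/[in] = 10^(0.7012) = 5.026.
[out] = 5.026 × 24.7 = 124.1 mmol L⁻¹.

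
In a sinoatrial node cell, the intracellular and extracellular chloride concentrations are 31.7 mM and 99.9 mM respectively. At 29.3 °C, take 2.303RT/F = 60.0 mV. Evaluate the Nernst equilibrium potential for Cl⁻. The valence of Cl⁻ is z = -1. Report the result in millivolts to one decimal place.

E = (60.0/z) · log₁₀([Cl⁻]_out/[Cl⁻]_in) with z = -1.
For an anion, dividing by z = -1 reverses the sign.
= (60.0/-1) · log₁₀(99.9/31.7) = -60.00 · log₁₀(3.151)
= -60.00 · (0.4985) = -29.91 mV

-29.9 mV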